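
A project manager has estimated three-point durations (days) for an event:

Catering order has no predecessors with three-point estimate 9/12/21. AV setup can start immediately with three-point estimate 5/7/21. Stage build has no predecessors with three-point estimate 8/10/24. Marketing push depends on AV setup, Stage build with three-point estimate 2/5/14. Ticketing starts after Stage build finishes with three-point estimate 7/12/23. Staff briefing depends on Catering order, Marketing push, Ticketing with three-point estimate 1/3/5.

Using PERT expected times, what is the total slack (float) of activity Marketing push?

te_Catering order = (9 + 4·12 + 21)/6 = 78/6 = 13
te_AV setup = (5 + 4·7 + 21)/6 = 54/6 = 9
te_Stage build = (8 + 4·10 + 24)/6 = 72/6 = 12
te_Marketing push = (2 + 4·5 + 14)/6 = 36/6 = 6
te_Ticketing = (7 + 4·12 + 23)/6 = 78/6 = 13
te_Staff briefing = (1 + 4·3 + 5)/6 = 18/6 = 3

Forward pass:
ES_Catering order = 0; EF_Catering order = 13
ES_AV setup = 0; EF_AV setup = 9
ES_Stage build = 0; EF_Stage build = 12
ES_Marketing push = max(EF_AV setup=9, EF_Stage build=12) = 12; EF_Marketing push = 12+6 = 18
ES_Ticketing = 12; EF_Ticketing = 12+13 = 25
ES_Staff briefing = max(EF_Catering order=13, EF_Marketing push=18, EF_Ticketing=25) = 25; EF_Staff briefing = 25+3 = 28
Expected project duration μ = 28 days. Critical path: Stage build → Ticketing → Staff briefing.

Backward pass:
LF_Staff briefing = 28; LS_Staff briefing = 28−3 = 25
LF_Ticketing = LS_Staff briefing = 25; LS_Ticketing = 25−13 = 12
LF_Marketing push = LS_Staff briefing = 25; LS_Marketing push = 25−6 = 19
LF_Stage build = min(LS_Marketing push=19, LS_Ticketing=12) = 12; LS_Stage build = 12−12 = 0
LF_AV setup = LS_Marketing push = 19; LS_AV setup = 19−9 = 10
LF_Catering order = LS_Staff briefing = 25; LS_Catering order = 25−13 = 12
Slack_Marketing push = LS_Marketing push − ES_Marketing push = 19 − 12 = 7

7 days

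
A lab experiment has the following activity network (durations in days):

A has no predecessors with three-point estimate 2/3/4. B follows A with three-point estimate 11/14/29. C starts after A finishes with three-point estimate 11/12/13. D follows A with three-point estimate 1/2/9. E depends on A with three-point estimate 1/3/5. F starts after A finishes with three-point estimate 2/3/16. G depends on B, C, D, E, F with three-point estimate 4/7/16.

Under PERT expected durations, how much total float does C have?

te_A = (2 + 4·3 + 4)/6 = 18/6 = 3
te_B = (11 + 4·14 + 29)/6 = 96/6 = 16
te_C = (11 + 4·12 + 13)/6 = 72/6 = 12
te_D = (1 + 4·2 + 9)/6 = 18/6 = 3
te_E = (1 + 4·3 + 5)/6 = 18/6 = 3
te_F = (2 + 4·3 + 16)/6 = 30/6 = 5
te_G = (4 + 4·7 + 16)/6 = 48/6 = 8

Forward pass:
ES_A = 0; EF_A = 3
ES_B = 3; EF_B = 3+16 = 19
ES_C = 3; EF_C = 3+12 = 15
ES_D = 3; EF_D = 3+3 = 6
ES_E = 3; EF_E = 3+3 = 6
ES_F = 3; EF_F = 3+5 = 8
ES_G = max(EF_B=19, EF_C=15, EF_D=6, EF_E=6, EF_F=8) = 19; EF_G = 19+8 = 27
Expected project duration μ = 27 days. Critical path: A → B → G.

Backward pass:
LF_G = 27; LS_G = 27−8 = 19
LF_F = LS_G = 19; LS_F = 19−5 = 14
LF_E = LS_G = 19; LS_E = 19−3 = 16
LF_D = LS_G = 19; LS_D = 19−3 = 16
LF_C = LS_G = 19; LS_C = 19−12 = 7
LF_B = LS_G = 19; LS_B = 19−16 = 3
LF_A = min(LS_B=3, LS_C=7, LS_D=16, LS_E=16, LS_F=14) = 3; LS_A = 3−3 = 0
Slack_C = LS_C − ES_C = 7 − 3 = 4

4 days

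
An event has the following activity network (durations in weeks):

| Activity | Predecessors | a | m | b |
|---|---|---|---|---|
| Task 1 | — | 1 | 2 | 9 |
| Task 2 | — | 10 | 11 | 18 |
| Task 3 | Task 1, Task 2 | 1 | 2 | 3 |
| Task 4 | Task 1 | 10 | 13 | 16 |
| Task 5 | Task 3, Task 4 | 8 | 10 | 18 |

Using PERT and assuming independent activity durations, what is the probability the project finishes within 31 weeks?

te_Task 1 = (1 + 4·2 + 9)/6 = 18/6 = 3; σ²_Task 1 = ((9−1)/6)² = 1.778
te_Task 2 = (10 + 4·11 + 18)/6 = 72/6 = 12; σ²_Task 2 = ((18−10)/6)² = 1.778
te_Task 3 = (1 + 4·2 + 3)/6 = 12/6 = 2; σ²_Task 3 = ((3−1)/6)² = 0.111
te_Task 4 = (10 + 4·13 + 16)/6 = 78/6 = 13; σ²_Task 4 = ((16−10)/6)² = 1.000
te_Task 5 = (8 + 4·10 + 18)/6 = 66/6 = 11; σ²_Task 5 = ((18−8)/6)² = 2.778

Forward pass:
ES_Task 1 = 0; EF_Task 1 = 3
ES_Task 2 = 0; EF_Task 2 = 12
ES_Task 3 = max(EF_Task 1=3, EF_Task 2=12) = 12; EF_Task 3 = 12+2 = 14
ES_Task 4 = 3; EF_Task 4 = 3+13 = 16
ES_Task 5 = max(EF_Task 3=14, EF_Task 4=16) = 16; EF_Task 5 = 16+11 = 27
Expected project duration μ = 27 weeks. Critical path: Task 1 → Task 4 → Task 5.

Variance along critical path = 1.778 + 1.000 + 2.778 = 5.556; σ = √5.556 = 2.357 weeks.
Z = (31 − 27) / 2.357 = 1.697
P(T ≤ 31) = Φ(1.697) ≈ 0.955

0.955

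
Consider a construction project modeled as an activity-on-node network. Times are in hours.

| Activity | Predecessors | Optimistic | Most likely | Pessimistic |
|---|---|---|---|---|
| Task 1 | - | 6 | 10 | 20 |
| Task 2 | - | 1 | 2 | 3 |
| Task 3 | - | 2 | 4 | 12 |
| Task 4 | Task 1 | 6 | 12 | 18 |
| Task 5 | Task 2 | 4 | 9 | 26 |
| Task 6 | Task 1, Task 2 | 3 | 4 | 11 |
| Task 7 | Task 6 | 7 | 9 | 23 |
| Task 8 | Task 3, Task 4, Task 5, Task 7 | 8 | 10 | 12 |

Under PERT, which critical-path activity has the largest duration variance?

te_Task 1 = (6 + 4·10 + 20)/6 = 66/6 = 11; σ²_Task 1 = ((20−6)/6)² = 5.444
te_Task 2 = (1 + 4·2 + 3)/6 = 12/6 = 2; σ²_Task 2 = ((3−1)/6)² = 0.111
te_Task 3 = (2 + 4·4 + 12)/6 = 30/6 = 5; σ²_Task 3 = ((12−2)/6)² = 2.778
te_Task 4 = (6 + 4·12 + 18)/6 = 72/6 = 12; σ²_Task 4 = ((18−6)/6)² = 4.000
te_Task 5 = (4 + 4·9 + 26)/6 = 66/6 = 11; σ²_Task 5 = ((26−4)/6)² = 13.444
te_Task 6 = (3 + 4·4 + 11)/6 = 30/6 = 5; σ²_Task 6 = ((11−3)/6)² = 1.778
te_Task 7 = (7 + 4·9 + 23)/6 = 66/6 = 11; σ²_Task 7 = ((23−7)/6)² = 7.111
te_Task 8 = (8 + 4·10 + 12)/6 = 60/6 = 10; σ²_Task 8 = ((12−8)/6)² = 0.444

Forward pass:
ES_Task 1 = 0; EF_Task 1 = 11
ES_Task 2 = 0; EF_Task 2 = 2
ES_Task 3 = 0; EF_Task 3 = 5
ES_Task 4 = 11; EF_Task 4 = 11+12 = 23
ES_Task 5 = 2; EF_Task 5 = 2+11 = 13
ES_Task 6 = max(EF_Task 1=11, EF_Task 2=2) = 11; EF_Task 6 = 11+5 = 16
ES_Task 7 = 16; EF_Task 7 = 16+11 = 27
ES_Task 8 = max(EF_Task 3=5, EF_Task 4=23, EF_Task 5=13, EF_Task 7=27) = 27; EF_Task 8 = 27+10 = 37
Expected project duration μ = 37 hours. Critical path: Task 1 → Task 6 → Task 7 → Task 8.

Variances on critical path: σ²_Task 1=5.444, σ²_Task 6=1.778, σ²_Task 7=7.111, σ²_Task 8=0.444.
Largest is σ²_Task 7 = 7.111.

Task 7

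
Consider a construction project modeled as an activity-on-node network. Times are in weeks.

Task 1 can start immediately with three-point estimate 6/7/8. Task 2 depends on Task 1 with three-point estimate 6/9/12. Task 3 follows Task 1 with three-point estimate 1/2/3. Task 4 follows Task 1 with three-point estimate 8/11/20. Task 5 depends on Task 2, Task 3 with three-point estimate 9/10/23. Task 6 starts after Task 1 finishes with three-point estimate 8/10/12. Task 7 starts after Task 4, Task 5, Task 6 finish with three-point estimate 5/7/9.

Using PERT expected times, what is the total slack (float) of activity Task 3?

7 weeks

te_Task 1 = (6 + 4·7 + 8)/6 = 42/6 = 7
te_Task 2 = (6 + 4·9 + 12)/6 = 54/6 = 9
te_Task 3 = (1 + 4·2 + 3)/6 = 12/6 = 2
te_Task 4 = (8 + 4·11 + 20)/6 = 72/6 = 12
te_Task 5 = (9 + 4·10 + 23)/6 = 72/6 = 12
te_Task 6 = (8 + 4·10 + 12)/6 = 60/6 = 10
te_Task 7 = (5 + 4·7 + 9)/6 = 42/6 = 7

Forward pass:
ES_Task 1 = 0; EF_Task 1 = 7
ES_Task 2 = 7; EF_Task 2 = 7+9 = 16
ES_Task 3 = 7; EF_Task 3 = 7+2 = 9
ES_Task 4 = 7; EF_Task 4 = 7+12 = 19
ES_Task 5 = max(EF_Task 2=16, EF_Task 3=9) = 16; EF_Task 5 = 16+12 = 28
ES_Task 6 = 7; EF_Task 6 = 7+10 = 17
ES_Task 7 = max(EF_Task 4=19, EF_Task 5=28, EF_Task 6=17) = 28; EF_Task 7 = 28+7 = 35
Expected project duration μ = 35 weeks. Critical path: Task 1 → Task 2 → Task 5 → Task 7.

Backward pass:
LF_Task 7 = 35; LS_Task 7 = 35−7 = 28
LF_Task 6 = LS_Task 7 = 28; LS_Task 6 = 28−10 = 18
LF_Task 5 = LS_Task 7 = 28; LS_Task 5 = 28−12 = 16
LF_Task 4 = LS_Task 7 = 28; LS_Task 4 = 28−12 = 16
LF_Task 3 = LS_Task 5 = 16; LS_Task 3 = 16−2 = 14
LF_Task 2 = LS_Task 5 = 16; LS_Task 2 = 16−9 = 7
LF_Task 1 = min(LS_Task 2=7, LS_Task 3=14, LS_Task 4=16, LS_Task 6=18) = 7; LS_Task 1 = 7−7 = 0
Slack_Task 3 = LS_Task 3 − ES_Task 3 = 14 − 7 = 7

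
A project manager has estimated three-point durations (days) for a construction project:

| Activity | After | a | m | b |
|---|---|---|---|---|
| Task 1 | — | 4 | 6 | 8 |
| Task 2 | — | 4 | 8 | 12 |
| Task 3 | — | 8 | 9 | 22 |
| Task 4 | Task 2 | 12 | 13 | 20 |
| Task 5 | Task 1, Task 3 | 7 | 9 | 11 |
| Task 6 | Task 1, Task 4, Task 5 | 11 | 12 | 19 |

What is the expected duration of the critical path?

te_Task 1 = (4 + 4·6 + 8)/6 = 36/6 = 6
te_Task 2 = (4 + 4·8 + 12)/6 = 48/6 = 8
te_Task 3 = (8 + 4·9 + 22)/6 = 66/6 = 11
te_Task 4 = (12 + 4·13 + 20)/6 = 84/6 = 14
te_Task 5 = (7 + 4·9 + 11)/6 = 54/6 = 9
te_Task 6 = (11 + 4·12 + 19)/6 = 78/6 = 13

Forward pass:
ES_Task 1 = 0; EF_Task 1 = 6
ES_Task 2 = 0; EF_Task 2 = 8
ES_Task 3 = 0; EF_Task 3 = 11
ES_Task 4 = 8; EF_Task 4 = 8+14 = 22
ES_Task 5 = max(EF_Task 1=6, EF_Task 3=11) = 11; EF_Task 5 = 11+9 = 20
ES_Task 6 = max(EF_Task 1=6, EF_Task 4=22, EF_Task 5=20) = 22; EF_Task 6 = 22+13 = 35
Expected project duration μ = 35 days. Critical path: Task 2 → Task 4 → Task 6.

35 days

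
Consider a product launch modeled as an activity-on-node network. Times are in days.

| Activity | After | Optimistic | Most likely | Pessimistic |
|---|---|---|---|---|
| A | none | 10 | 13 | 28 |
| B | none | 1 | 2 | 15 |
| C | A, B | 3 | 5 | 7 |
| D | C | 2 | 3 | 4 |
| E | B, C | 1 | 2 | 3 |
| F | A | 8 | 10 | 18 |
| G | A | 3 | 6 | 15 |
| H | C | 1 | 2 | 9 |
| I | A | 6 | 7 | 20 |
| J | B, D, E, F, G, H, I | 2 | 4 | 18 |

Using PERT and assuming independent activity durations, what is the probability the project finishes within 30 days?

te_A = (10 + 4·13 + 28)/6 = 90/6 = 15; σ²_A = ((28−10)/6)² = 9.000
te_B = (1 + 4·2 + 15)/6 = 24/6 = 4; σ²_B = ((15−1)/6)² = 5.444
te_C = (3 + 4·5 + 7)/6 = 30/6 = 5; σ²_C = ((7−3)/6)² = 0.444
te_D = (2 + 4·3 + 4)/6 = 18/6 = 3; σ²_D = ((4−2)/6)² = 0.111
te_E = (1 + 4·2 + 3)/6 = 12/6 = 2; σ²_E = ((3−1)/6)² = 0.111
te_F = (8 + 4·10 + 18)/6 = 66/6 = 11; σ²_F = ((18−8)/6)² = 2.778
te_G = (3 + 4·6 + 15)/6 = 42/6 = 7; σ²_G = ((15−3)/6)² = 4.000
te_H = (1 + 4·2 + 9)/6 = 18/6 = 3; σ²_H = ((9−1)/6)² = 1.778
te_I = (6 + 4·7 + 20)/6 = 54/6 = 9; σ²_I = ((20−6)/6)² = 5.444
te_J = (2 + 4·4 + 18)/6 = 36/6 = 6; σ²_J = ((18−2)/6)² = 7.111

Forward pass:
ES_A = 0; EF_A = 15
ES_B = 0; EF_B = 4
ES_C = max(EF_A=15, EF_B=4) = 15; EF_C = 15+5 = 20
ES_D = 20; EF_D = 20+3 = 23
ES_E = max(EF_B=4, EF_C=20) = 20; EF_E = 20+2 = 22
ES_F = 15; EF_F = 15+11 = 26
ES_G = 15; EF_G = 15+7 = 22
ES_H = 20; EF_H = 20+3 = 23
ES_I = 15; EF_I = 15+9 = 24
ES_J = max(EF_B=4, EF_D=23, EF_E=22, EF_F=26, EF_G=22, EF_H=23, EF_I=24) = 26; EF_J = 26+6 = 32
Expected project duration μ = 32 days. Critical path: A → F → J.

Variance along critical path = 9.000 + 2.778 + 7.111 = 18.889; σ = √18.889 = 4.346 days.
Z = (30 − 32) / 4.346 = -0.460
P(T ≤ 30) = Φ(-0.460) ≈ 0.323

0.323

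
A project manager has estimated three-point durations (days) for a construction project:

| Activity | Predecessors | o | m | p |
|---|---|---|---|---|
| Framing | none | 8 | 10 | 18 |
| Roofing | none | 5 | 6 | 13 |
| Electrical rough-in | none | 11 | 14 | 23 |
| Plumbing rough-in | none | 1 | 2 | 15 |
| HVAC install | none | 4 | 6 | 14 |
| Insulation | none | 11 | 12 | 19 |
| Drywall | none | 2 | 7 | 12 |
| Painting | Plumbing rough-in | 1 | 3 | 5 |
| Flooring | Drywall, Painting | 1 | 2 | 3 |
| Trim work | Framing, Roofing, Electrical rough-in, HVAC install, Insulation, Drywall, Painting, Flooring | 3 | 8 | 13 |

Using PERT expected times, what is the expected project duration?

te_Framing = (8 + 4·10 + 18)/6 = 66/6 = 11
te_Roofing = (5 + 4·6 + 13)/6 = 42/6 = 7
te_Electrical rough-in = (11 + 4·14 + 23)/6 = 90/6 = 15
te_Plumbing rough-in = (1 + 4·2 + 15)/6 = 24/6 = 4
te_HVAC install = (4 + 4·6 + 14)/6 = 42/6 = 7
te_Insulation = (11 + 4·12 + 19)/6 = 78/6 = 13
te_Drywall = (2 + 4·7 + 12)/6 = 42/6 = 7
te_Painting = (1 + 4·3 + 5)/6 = 18/6 = 3
te_Flooring = (1 + 4·2 + 3)/6 = 12/6 = 2
te_Trim work = (3 + 4·8 + 13)/6 = 48/6 = 8

Forward pass:
ES_Framing = 0; EF_Framing = 11
ES_Roofing = 0; EF_Roofing = 7
ES_Electrical rough-in = 0; EF_Electrical rough-in = 15
ES_Plumbing rough-in = 0; EF_Plumbing rough-in = 4
ES_HVAC install = 0; EF_HVAC install = 7
ES_Insulation = 0; EF_Insulation = 13
ES_Drywall = 0; EF_Drywall = 7
ES_Painting = 4; EF_Painting = 4+3 = 7
ES_Flooring = max(EF_Drywall=7, EF_Painting=7) = 7; EF_Flooring = 7+2 = 9
ES_Trim work = max(EF_Framing=11, EF_Roofing=7, EF_Electrical rough-in=15, EF_HVAC install=7, EF_Insulation=13, EF_Drywall=7, EF_Painting=7, EF_Flooring=9) = 15; EF_Trim work = 15+8 = 23
Expected project duration μ = 23 days. Critical path: Electrical rough-in → Trim work.

23 days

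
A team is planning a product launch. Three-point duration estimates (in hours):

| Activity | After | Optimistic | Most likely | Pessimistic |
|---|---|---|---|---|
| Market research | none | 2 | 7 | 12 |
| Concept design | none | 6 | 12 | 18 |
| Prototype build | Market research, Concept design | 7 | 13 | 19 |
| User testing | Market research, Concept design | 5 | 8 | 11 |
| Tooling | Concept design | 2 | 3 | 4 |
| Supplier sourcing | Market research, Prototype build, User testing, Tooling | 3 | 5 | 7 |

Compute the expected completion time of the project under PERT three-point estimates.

30 hours

te_Market research = (2 + 4·7 + 12)/6 = 42/6 = 7
te_Concept design = (6 + 4·12 + 18)/6 = 72/6 = 12
te_Prototype build = (7 + 4·13 + 19)/6 = 78/6 = 13
te_User testing = (5 + 4·8 + 11)/6 = 48/6 = 8
te_Tooling = (2 + 4·3 + 4)/6 = 18/6 = 3
te_Supplier sourcing = (3 + 4·5 + 7)/6 = 30/6 = 5

Forward pass:
ES_Market research = 0; EF_Market research = 7
ES_Concept design = 0; EF_Concept design = 12
ES_Prototype build = max(EF_Market research=7, EF_Concept design=12) = 12; EF_Prototype build = 12+13 = 25
ES_User testing = max(EF_Market research=7, EF_Concept design=12) = 12; EF_User testing = 12+8 = 20
ES_Tooling = 12; EF_Tooling = 12+3 = 15
ES_Supplier sourcing = max(EF_Market research=7, EF_Prototype build=25, EF_User testing=20, EF_Tooling=15) = 25; EF_Supplier sourcing = 25+5 = 30
Expected project duration μ = 30 hours. Critical path: Concept design → Prototype build → Supplier sourcing.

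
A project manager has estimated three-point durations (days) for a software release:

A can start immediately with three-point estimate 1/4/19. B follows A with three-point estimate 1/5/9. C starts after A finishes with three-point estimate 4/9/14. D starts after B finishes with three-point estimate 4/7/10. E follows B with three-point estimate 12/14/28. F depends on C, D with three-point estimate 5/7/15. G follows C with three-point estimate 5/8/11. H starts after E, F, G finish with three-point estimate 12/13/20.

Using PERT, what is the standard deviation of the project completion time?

te_A = (1 + 4·4 + 19)/6 = 36/6 = 6; σ²_A = ((19−1)/6)² = 9.000
te_B = (1 + 4·5 + 9)/6 = 30/6 = 5; σ²_B = ((9−1)/6)² = 1.778
te_C = (4 + 4·9 + 14)/6 = 54/6 = 9; σ²_C = ((14−4)/6)² = 2.778
te_D = (4 + 4·7 + 10)/6 = 42/6 = 7; σ²_D = ((10−4)/6)² = 1.000
te_E = (12 + 4·14 + 28)/6 = 96/6 = 16; σ²_E = ((28−12)/6)² = 7.111
te_F = (5 + 4·7 + 15)/6 = 48/6 = 8; σ²_F = ((15−5)/6)² = 2.778
te_G = (5 + 4·8 + 11)/6 = 48/6 = 8; σ²_G = ((11−5)/6)² = 1.000
te_H = (12 + 4·13 + 20)/6 = 84/6 = 14; σ²_H = ((20−12)/6)² = 1.778

Forward pass:
ES_A = 0; EF_A = 6
ES_B = 6; EF_B = 6+5 = 11
ES_C = 6; EF_C = 6+9 = 15
ES_D = 11; EF_D = 11+7 = 18
ES_E = 11; EF_E = 11+16 = 27
ES_F = max(EF_C=15, EF_D=18) = 18; EF_F = 18+8 = 26
ES_G = 15; EF_G = 15+8 = 23
ES_H = max(EF_E=27, EF_F=26, EF_G=23) = 27; EF_H = 27+14 = 41
Expected project duration μ = 41 days. Critical path: A → B → E → H.

Variance along critical path = 9.000 + 1.778 + 7.111 + 1.778 = 19.667
σ = √19.667 = 4.435 days

4.43 days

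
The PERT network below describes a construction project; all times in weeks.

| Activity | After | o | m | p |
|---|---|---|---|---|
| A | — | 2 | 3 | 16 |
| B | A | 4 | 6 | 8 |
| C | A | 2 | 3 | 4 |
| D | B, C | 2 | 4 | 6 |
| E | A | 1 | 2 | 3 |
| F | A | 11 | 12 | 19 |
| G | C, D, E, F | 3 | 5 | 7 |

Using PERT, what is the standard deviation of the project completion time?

2.77 weeks

te_A = (2 + 4·3 + 16)/6 = 30/6 = 5; σ²_A = ((16−2)/6)² = 5.444
te_B = (4 + 4·6 + 8)/6 = 36/6 = 6; σ²_B = ((8−4)/6)² = 0.444
te_C = (2 + 4·3 + 4)/6 = 18/6 = 3; σ²_C = ((4−2)/6)² = 0.111
te_D = (2 + 4·4 + 6)/6 = 24/6 = 4; σ²_D = ((6−2)/6)² = 0.444
te_E = (1 + 4·2 + 3)/6 = 12/6 = 2; σ²_E = ((3−1)/6)² = 0.111
te_F = (11 + 4·12 + 19)/6 = 78/6 = 13; σ²_F = ((19−11)/6)² = 1.778
te_G = (3 + 4·5 + 7)/6 = 30/6 = 5; σ²_G = ((7−3)/6)² = 0.444

Forward pass:
ES_A = 0; EF_A = 5
ES_B = 5; EF_B = 5+6 = 11
ES_C = 5; EF_C = 5+3 = 8
ES_D = max(EF_B=11, EF_C=8) = 11; EF_D = 11+4 = 15
ES_E = 5; EF_E = 5+2 = 7
ES_F = 5; EF_F = 5+13 = 18
ES_G = max(EF_C=8, EF_D=15, EF_E=7, EF_F=18) = 18; EF_G = 18+5 = 23
Expected project duration μ = 23 weeks. Critical path: A → F → G.

Variance along critical path = 5.444 + 1.778 + 0.444 = 7.667
σ = √7.667 = 2.769 weeks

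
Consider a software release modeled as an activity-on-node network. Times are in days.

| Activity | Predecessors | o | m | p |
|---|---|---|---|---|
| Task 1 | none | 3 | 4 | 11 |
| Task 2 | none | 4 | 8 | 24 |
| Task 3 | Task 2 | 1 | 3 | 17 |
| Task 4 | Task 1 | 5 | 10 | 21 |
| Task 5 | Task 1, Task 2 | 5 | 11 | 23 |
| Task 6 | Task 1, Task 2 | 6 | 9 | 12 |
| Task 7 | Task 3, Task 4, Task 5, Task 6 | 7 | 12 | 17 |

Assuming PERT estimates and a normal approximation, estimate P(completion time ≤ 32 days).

0.338

te_Task 1 = (3 + 4·4 + 11)/6 = 30/6 = 5; σ²_Task 1 = ((11−3)/6)² = 1.778
te_Task 2 = (4 + 4·8 + 24)/6 = 60/6 = 10; σ²_Task 2 = ((24−4)/6)² = 11.111
te_Task 3 = (1 + 4·3 + 17)/6 = 30/6 = 5; σ²_Task 3 = ((17−1)/6)² = 7.111
te_Task 4 = (5 + 4·10 + 21)/6 = 66/6 = 11; σ²_Task 4 = ((21−5)/6)² = 7.111
te_Task 5 = (5 + 4·11 + 23)/6 = 72/6 = 12; σ²_Task 5 = ((23−5)/6)² = 9.000
te_Task 6 = (6 + 4·9 + 12)/6 = 54/6 = 9; σ²_Task 6 = ((12−6)/6)² = 1.000
te_Task 7 = (7 + 4·12 + 17)/6 = 72/6 = 12; σ²_Task 7 = ((17−7)/6)² = 2.778

Forward pass:
ES_Task 1 = 0; EF_Task 1 = 5
ES_Task 2 = 0; EF_Task 2 = 10
ES_Task 3 = 10; EF_Task 3 = 10+5 = 15
ES_Task 4 = 5; EF_Task 4 = 5+11 = 16
ES_Task 5 = max(EF_Task 1=5, EF_Task 2=10) = 10; EF_Task 5 = 10+12 = 22
ES_Task 6 = max(EF_Task 1=5, EF_Task 2=10) = 10; EF_Task 6 = 10+9 = 19
ES_Task 7 = max(EF_Task 3=15, EF_Task 4=16, EF_Task 5=22, EF_Task 6=19) = 22; EF_Task 7 = 22+12 = 34
Expected project duration μ = 34 days. Critical path: Task 2 → Task 5 → Task 7.

Variance along critical path = 11.111 + 9.000 + 2.778 = 22.889; σ = √22.889 = 4.784 days.
Z = (32 − 34) / 4.784 = -0.418
P(T ≤ 32) = Φ(-0.418) ≈ 0.338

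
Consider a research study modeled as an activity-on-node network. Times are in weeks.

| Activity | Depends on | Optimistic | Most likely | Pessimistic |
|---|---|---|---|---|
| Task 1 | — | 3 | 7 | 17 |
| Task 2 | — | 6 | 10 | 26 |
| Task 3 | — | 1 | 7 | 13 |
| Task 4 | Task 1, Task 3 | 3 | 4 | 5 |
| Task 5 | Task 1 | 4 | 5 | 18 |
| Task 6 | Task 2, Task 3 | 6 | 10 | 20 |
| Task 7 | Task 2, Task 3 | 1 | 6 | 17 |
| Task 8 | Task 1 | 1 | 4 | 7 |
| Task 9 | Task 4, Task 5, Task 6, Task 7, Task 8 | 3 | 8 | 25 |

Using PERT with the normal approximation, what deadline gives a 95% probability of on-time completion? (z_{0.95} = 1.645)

42.0 weeks

te_Task 1 = (3 + 4·7 + 17)/6 = 48/6 = 8; σ²_Task 1 = ((17−3)/6)² = 5.444
te_Task 2 = (6 + 4·10 + 26)/6 = 72/6 = 12; σ²_Task 2 = ((26−6)/6)² = 11.111
te_Task 3 = (1 + 4·7 + 13)/6 = 42/6 = 7; σ²_Task 3 = ((13−1)/6)² = 4.000
te_Task 4 = (3 + 4·4 + 5)/6 = 24/6 = 4; σ²_Task 4 = ((5−3)/6)² = 0.111
te_Task 5 = (4 + 4·5 + 18)/6 = 42/6 = 7; σ²_Task 5 = ((18−4)/6)² = 5.444
te_Task 6 = (6 + 4·10 + 20)/6 = 66/6 = 11; σ²_Task 6 = ((20−6)/6)² = 5.444
te_Task 7 = (1 + 4·6 + 17)/6 = 42/6 = 7; σ²_Task 7 = ((17−1)/6)² = 7.111
te_Task 8 = (1 + 4·4 + 7)/6 = 24/6 = 4; σ²_Task 8 = ((7−1)/6)² = 1.000
te_Task 9 = (3 + 4·8 + 25)/6 = 60/6 = 10; σ²_Task 9 = ((25−3)/6)² = 13.444

Forward pass:
ES_Task 1 = 0; EF_Task 1 = 8
ES_Task 2 = 0; EF_Task 2 = 12
ES_Task 3 = 0; EF_Task 3 = 7
ES_Task 4 = max(EF_Task 1=8, EF_Task 3=7) = 8; EF_Task 4 = 8+4 = 12
ES_Task 5 = 8; EF_Task 5 = 8+7 = 15
ES_Task 6 = max(EF_Task 2=12, EF_Task 3=7) = 12; EF_Task 6 = 12+11 = 23
ES_Task 7 = max(EF_Task 2=12, EF_Task 3=7) = 12; EF_Task 7 = 12+7 = 19
ES_Task 8 = 8; EF_Task 8 = 8+4 = 12
ES_Task 9 = max(EF_Task 4=12, EF_Task 5=15, EF_Task 6=23, EF_Task 7=19, EF_Task 8=12) = 23; EF_Task 9 = 23+10 = 33
Expected project duration μ = 33 weeks. Critical path: Task 2 → Task 6 → Task 9.

Variance along critical path = 11.111 + 5.444 + 13.444 = 30.000; σ = 5.477 weeks.
D = μ + z·σ = 33 + 1.645·5.477 = 42.0 weeks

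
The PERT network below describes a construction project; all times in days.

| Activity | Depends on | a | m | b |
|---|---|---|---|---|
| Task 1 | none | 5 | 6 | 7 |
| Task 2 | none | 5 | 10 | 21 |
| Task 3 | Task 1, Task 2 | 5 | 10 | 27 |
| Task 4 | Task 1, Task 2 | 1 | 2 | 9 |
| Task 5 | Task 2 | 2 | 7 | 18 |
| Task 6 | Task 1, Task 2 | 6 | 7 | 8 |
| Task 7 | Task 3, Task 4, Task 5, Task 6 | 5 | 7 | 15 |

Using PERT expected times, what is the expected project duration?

31 days

te_Task 1 = (5 + 4·6 + 7)/6 = 36/6 = 6
te_Task 2 = (5 + 4·10 + 21)/6 = 66/6 = 11
te_Task 3 = (5 + 4·10 + 27)/6 = 72/6 = 12
te_Task 4 = (1 + 4·2 + 9)/6 = 18/6 = 3
te_Task 5 = (2 + 4·7 + 18)/6 = 48/6 = 8
te_Task 6 = (6 + 4·7 + 8)/6 = 42/6 = 7
te_Task 7 = (5 + 4·7 + 15)/6 = 48/6 = 8

Forward pass:
ES_Task 1 = 0; EF_Task 1 = 6
ES_Task 2 = 0; EF_Task 2 = 11
ES_Task 3 = max(EF_Task 1=6, EF_Task 2=11) = 11; EF_Task 3 = 11+12 = 23
ES_Task 4 = max(EF_Task 1=6, EF_Task 2=11) = 11; EF_Task 4 = 11+3 = 14
ES_Task 5 = 11; EF_Task 5 = 11+8 = 19
ES_Task 6 = max(EF_Task 1=6, EF_Task 2=11) = 11; EF_Task 6 = 11+7 = 18
ES_Task 7 = max(EF_Task 3=23, EF_Task 4=14, EF_Task 5=19, EF_Task 6=18) = 23; EF_Task 7 = 23+8 = 31
Expected project duration μ = 31 days. Critical path: Task 2 → Task 3 → Task 7.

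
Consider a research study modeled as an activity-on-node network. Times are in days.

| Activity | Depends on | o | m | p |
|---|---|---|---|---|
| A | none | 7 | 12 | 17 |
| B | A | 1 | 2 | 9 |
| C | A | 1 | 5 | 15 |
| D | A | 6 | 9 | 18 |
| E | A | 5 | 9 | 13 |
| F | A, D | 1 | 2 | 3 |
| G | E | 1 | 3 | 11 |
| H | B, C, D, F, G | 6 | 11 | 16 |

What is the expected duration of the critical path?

36 days

te_A = (7 + 4·12 + 17)/6 = 72/6 = 12
te_B = (1 + 4·2 + 9)/6 = 18/6 = 3
te_C = (1 + 4·5 + 15)/6 = 36/6 = 6
te_D = (6 + 4·9 + 18)/6 = 60/6 = 10
te_E = (5 + 4·9 + 13)/6 = 54/6 = 9
te_F = (1 + 4·2 + 3)/6 = 12/6 = 2
te_G = (1 + 4·3 + 11)/6 = 24/6 = 4
te_H = (6 + 4·11 + 16)/6 = 66/6 = 11

Forward pass:
ES_A = 0; EF_A = 12
ES_B = 12; EF_B = 12+3 = 15
ES_C = 12; EF_C = 12+6 = 18
ES_D = 12; EF_D = 12+10 = 22
ES_E = 12; EF_E = 12+9 = 21
ES_F = max(EF_A=12, EF_D=22) = 22; EF_F = 22+2 = 24
ES_G = 21; EF_G = 21+4 = 25
ES_H = max(EF_B=15, EF_C=18, EF_D=22, EF_F=24, EF_G=25) = 25; EF_H = 25+11 = 36
Expected project duration μ = 36 days. Critical path: A → E → G → H.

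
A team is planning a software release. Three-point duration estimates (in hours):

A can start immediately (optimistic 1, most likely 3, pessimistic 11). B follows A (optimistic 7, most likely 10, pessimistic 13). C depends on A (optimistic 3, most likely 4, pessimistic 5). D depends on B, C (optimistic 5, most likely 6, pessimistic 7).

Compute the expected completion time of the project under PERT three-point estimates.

te_A = (1 + 4·3 + 11)/6 = 24/6 = 4
te_B = (7 + 4·10 + 13)/6 = 60/6 = 10
te_C = (3 + 4·4 + 5)/6 = 24/6 = 4
te_D = (5 + 4·6 + 7)/6 = 36/6 = 6

Forward pass:
ES_A = 0; EF_A = 4
ES_B = 4; EF_B = 4+10 = 14
ES_C = 4; EF_C = 4+4 = 8
ES_D = max(EF_B=14, EF_C=8) = 14; EF_D = 14+6 = 20
Expected project duration μ = 20 hours. Critical path: A → B → D.

20 hours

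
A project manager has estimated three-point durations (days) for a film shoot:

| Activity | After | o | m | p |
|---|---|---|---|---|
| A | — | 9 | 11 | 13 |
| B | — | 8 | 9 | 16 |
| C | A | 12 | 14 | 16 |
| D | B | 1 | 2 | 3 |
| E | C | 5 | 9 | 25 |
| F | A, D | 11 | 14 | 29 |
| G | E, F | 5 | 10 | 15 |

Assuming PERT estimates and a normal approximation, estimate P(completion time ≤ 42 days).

te_A = (9 + 4·11 + 13)/6 = 66/6 = 11; σ²_A = ((13−9)/6)² = 0.444
te_B = (8 + 4·9 + 16)/6 = 60/6 = 10; σ²_B = ((16−8)/6)² = 1.778
te_C = (12 + 4·14 + 16)/6 = 84/6 = 14; σ²_C = ((16−12)/6)² = 0.444
te_D = (1 + 4·2 + 3)/6 = 12/6 = 2; σ²_D = ((3−1)/6)² = 0.111
te_E = (5 + 4·9 + 25)/6 = 66/6 = 11; σ²_E = ((25−5)/6)² = 11.111
te_F = (11 + 4·14 + 29)/6 = 96/6 = 16; σ²_F = ((29−11)/6)² = 9.000
te_G = (5 + 4·10 + 15)/6 = 60/6 = 10; σ²_G = ((15−5)/6)² = 2.778

Forward pass:
ES_A = 0; EF_A = 11
ES_B = 0; EF_B = 10
ES_C = 11; EF_C = 11+14 = 25
ES_D = 10; EF_D = 10+2 = 12
ES_E = 25; EF_E = 25+11 = 36
ES_F = max(EF_A=11, EF_D=12) = 12; EF_F = 12+16 = 28
ES_G = max(EF_E=36, EF_F=28) = 36; EF_G = 36+10 = 46
Expected project duration μ = 46 days. Critical path: A → C → E → G.

Variance along critical path = 0.444 + 0.444 + 11.111 + 2.778 = 14.778; σ = √14.778 = 3.844 days.
Z = (42 − 46) / 3.844 = -1.041
P(T ≤ 42) = Φ(-1.041) ≈ 0.149

0.149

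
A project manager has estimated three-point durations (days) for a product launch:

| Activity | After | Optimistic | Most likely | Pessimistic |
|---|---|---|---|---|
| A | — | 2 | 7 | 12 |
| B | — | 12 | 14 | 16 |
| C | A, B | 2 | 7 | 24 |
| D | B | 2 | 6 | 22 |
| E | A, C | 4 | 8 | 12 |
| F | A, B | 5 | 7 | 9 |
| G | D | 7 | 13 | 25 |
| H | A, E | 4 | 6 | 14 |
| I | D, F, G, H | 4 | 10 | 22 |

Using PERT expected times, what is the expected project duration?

te_A = (2 + 4·7 + 12)/6 = 42/6 = 7
te_B = (12 + 4·14 + 16)/6 = 84/6 = 14
te_C = (2 + 4·7 + 24)/6 = 54/6 = 9
te_D = (2 + 4·6 + 22)/6 = 48/6 = 8
te_E = (4 + 4·8 + 12)/6 = 48/6 = 8
te_F = (5 + 4·7 + 9)/6 = 42/6 = 7
te_G = (7 + 4·13 + 25)/6 = 84/6 = 14
te_H = (4 + 4·6 + 14)/6 = 42/6 = 7
te_I = (4 + 4·10 + 22)/6 = 66/6 = 11

Forward pass:
ES_A = 0; EF_A = 7
ES_B = 0; EF_B = 14
ES_C = max(EF_A=7, EF_B=14) = 14; EF_C = 14+9 = 23
ES_D = 14; EF_D = 14+8 = 22
ES_E = max(EF_A=7, EF_C=23) = 23; EF_E = 23+8 = 31
ES_F = max(EF_A=7, EF_B=14) = 14; EF_F = 14+7 = 21
ES_G = 22; EF_G = 22+14 = 36
ES_H = max(EF_A=7, EF_E=31) = 31; EF_H = 31+7 = 38
ES_I = max(EF_D=22, EF_F=21, EF_G=36, EF_H=38) = 38; EF_I = 38+11 = 49
Expected project duration μ = 49 days. Critical path: B → C → E → H → I.

49 days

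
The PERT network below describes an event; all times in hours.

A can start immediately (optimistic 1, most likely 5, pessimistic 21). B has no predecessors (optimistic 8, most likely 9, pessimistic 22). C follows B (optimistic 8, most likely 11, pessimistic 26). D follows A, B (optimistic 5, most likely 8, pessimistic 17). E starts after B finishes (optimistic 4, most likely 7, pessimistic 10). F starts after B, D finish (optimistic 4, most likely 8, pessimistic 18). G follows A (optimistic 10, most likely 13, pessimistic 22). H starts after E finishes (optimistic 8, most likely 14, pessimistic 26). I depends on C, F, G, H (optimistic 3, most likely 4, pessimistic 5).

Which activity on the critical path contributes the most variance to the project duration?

te_A = (1 + 4·5 + 21)/6 = 42/6 = 7; σ²_A = ((21−1)/6)² = 11.111
te_B = (8 + 4·9 + 22)/6 = 66/6 = 11; σ²_B = ((22−8)/6)² = 5.444
te_C = (8 + 4·11 + 26)/6 = 78/6 = 13; σ²_C = ((26−8)/6)² = 9.000
te_D = (5 + 4·8 + 17)/6 = 54/6 = 9; σ²_D = ((17−5)/6)² = 4.000
te_E = (4 + 4·7 + 10)/6 = 42/6 = 7; σ²_E = ((10−4)/6)² = 1.000
te_F = (4 + 4·8 + 18)/6 = 54/6 = 9; σ²_F = ((18−4)/6)² = 5.444
te_G = (10 + 4·13 + 22)/6 = 84/6 = 14; σ²_G = ((22−10)/6)² = 4.000
te_H = (8 + 4·14 + 26)/6 = 90/6 = 15; σ²_H = ((26−8)/6)² = 9.000
te_I = (3 + 4·4 + 5)/6 = 24/6 = 4; σ²_I = ((5−3)/6)² = 0.111

Forward pass:
ES_A = 0; EF_A = 7
ES_B = 0; EF_B = 11
ES_C = 11; EF_C = 11+13 = 24
ES_D = max(EF_A=7, EF_B=11) = 11; EF_D = 11+9 = 20
ES_E = 11; EF_E = 11+7 = 18
ES_F = max(EF_B=11, EF_D=20) = 20; EF_F = 20+9 = 29
ES_G = 7; EF_G = 7+14 = 21
ES_H = 18; EF_H = 18+15 = 33
ES_I = max(EF_C=24, EF_F=29, EF_G=21, EF_H=33) = 33; EF_I = 33+4 = 37
Expected project duration μ = 37 hours. Critical path: B → E → H → I.

Variances on critical path: σ²_B=5.444, σ²_E=1.000, σ²_H=9.000, σ²_I=0.111.
Largest is σ²_H = 9.000.

H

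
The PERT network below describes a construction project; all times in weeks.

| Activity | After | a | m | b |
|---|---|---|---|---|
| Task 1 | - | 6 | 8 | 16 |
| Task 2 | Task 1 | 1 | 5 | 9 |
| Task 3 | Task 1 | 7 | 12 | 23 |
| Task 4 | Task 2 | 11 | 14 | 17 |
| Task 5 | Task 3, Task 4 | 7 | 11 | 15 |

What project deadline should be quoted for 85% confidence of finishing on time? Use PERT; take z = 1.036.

41.8 weeks

te_Task 1 = (6 + 4·8 + 16)/6 = 54/6 = 9; σ²_Task 1 = ((16−6)/6)² = 2.778
te_Task 2 = (1 + 4·5 + 9)/6 = 30/6 = 5; σ²_Task 2 = ((9−1)/6)² = 1.778
te_Task 3 = (7 + 4·12 + 23)/6 = 78/6 = 13; σ²_Task 3 = ((23−7)/6)² = 7.111
te_Task 4 = (11 + 4·14 + 17)/6 = 84/6 = 14; σ²_Task 4 = ((17−11)/6)² = 1.000
te_Task 5 = (7 + 4·11 + 15)/6 = 66/6 = 11; σ²_Task 5 = ((15−7)/6)² = 1.778

Forward pass:
ES_Task 1 = 0; EF_Task 1 = 9
ES_Task 2 = 9; EF_Task 2 = 9+5 = 14
ES_Task 3 = 9; EF_Task 3 = 9+13 = 22
ES_Task 4 = 14; EF_Task 4 = 14+14 = 28
ES_Task 5 = max(EF_Task 3=22, EF_Task 4=28) = 28; EF_Task 5 = 28+11 = 39
Expected project duration μ = 39 weeks. Critical path: Task 1 → Task 2 → Task 4 → Task 5.

Variance along critical path = 2.778 + 1.778 + 1.000 + 1.778 = 7.333; σ = 2.708 weeks.
D = μ + z·σ = 39 + 1.036·2.708 = 41.8 weeks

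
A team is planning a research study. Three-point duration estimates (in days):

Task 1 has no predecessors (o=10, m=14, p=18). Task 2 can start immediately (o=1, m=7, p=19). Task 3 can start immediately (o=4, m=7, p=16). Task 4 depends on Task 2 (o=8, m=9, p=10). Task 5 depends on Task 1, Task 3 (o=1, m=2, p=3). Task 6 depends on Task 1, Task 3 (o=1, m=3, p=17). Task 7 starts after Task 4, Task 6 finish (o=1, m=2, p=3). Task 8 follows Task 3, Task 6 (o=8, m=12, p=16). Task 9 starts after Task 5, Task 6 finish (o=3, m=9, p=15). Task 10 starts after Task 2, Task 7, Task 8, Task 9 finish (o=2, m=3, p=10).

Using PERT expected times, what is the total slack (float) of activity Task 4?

12 days

te_Task 1 = (10 + 4·14 + 18)/6 = 84/6 = 14
te_Task 2 = (1 + 4·7 + 19)/6 = 48/6 = 8
te_Task 3 = (4 + 4·7 + 16)/6 = 48/6 = 8
te_Task 4 = (8 + 4·9 + 10)/6 = 54/6 = 9
te_Task 5 = (1 + 4·2 + 3)/6 = 12/6 = 2
te_Task 6 = (1 + 4·3 + 17)/6 = 30/6 = 5
te_Task 7 = (1 + 4·2 + 3)/6 = 12/6 = 2
te_Task 8 = (8 + 4·12 + 16)/6 = 72/6 = 12
te_Task 9 = (3 + 4·9 + 15)/6 = 54/6 = 9
te_Task 10 = (2 + 4·3 + 10)/6 = 24/6 = 4

Forward pass:
ES_Task 1 = 0; EF_Task 1 = 14
ES_Task 2 = 0; EF_Task 2 = 8
ES_Task 3 = 0; EF_Task 3 = 8
ES_Task 4 = 8; EF_Task 4 = 8+9 = 17
ES_Task 5 = max(EF_Task 1=14, EF_Task 3=8) = 14; EF_Task 5 = 14+2 = 16
ES_Task 6 = max(EF_Task 1=14, EF_Task 3=8) = 14; EF_Task 6 = 14+5 = 19
ES_Task 7 = max(EF_Task 4=17, EF_Task 6=19) = 19; EF_Task 7 = 19+2 = 21
ES_Task 8 = max(EF_Task 3=8, EF_Task 6=19) = 19; EF_Task 8 = 19+12 = 31
ES_Task 9 = max(EF_Task 5=16, EF_Task 6=19) = 19; EF_Task 9 = 19+9 = 28
ES_Task 10 = max(EF_Task 2=8, EF_Task 7=21, EF_Task 8=31, EF_Task 9=28) = 31; EF_Task 10 = 31+4 = 35
Expected project duration μ = 35 days. Critical path: Task 1 → Task 6 → Task 8 → Task 10.

Backward pass:
LF_Task 10 = 35; LS_Task 10 = 35−4 = 31
LF_Task 9 = LS_Task 10 = 31; LS_Task 9 = 31−9 = 22
LF_Task 8 = LS_Task 10 = 31; LS_Task 8 = 31−12 = 19
LF_Task 7 = LS_Task 10 = 31; LS_Task 7 = 31−2 = 29
LF_Task 6 = min(LS_Task 7=29, LS_Task 8=19, LS_Task 9=22) = 19; LS_Task 6 = 19−5 = 14
LF_Task 5 = LS_Task 9 = 22; LS_Task 5 = 22−2 = 20
LF_Task 4 = LS_Task 7 = 29; LS_Task 4 = 29−9 = 20
LF_Task 3 = min(LS_Task 5=20, LS_Task 6=14, LS_Task 8=19) = 14; LS_Task 3 = 14−8 = 6
LF_Task 2 = min(LS_Task 4=20, LS_Task 10=31) = 20; LS_Task 2 = 20−8 = 12
LF_Task 1 = min(LS_Task 5=20, LS_Task 6=14) = 14; LS_Task 1 = 14−14 = 0
Slack_Task 4 = LS_Task 4 − ES_Task 4 = 20 − 8 = 12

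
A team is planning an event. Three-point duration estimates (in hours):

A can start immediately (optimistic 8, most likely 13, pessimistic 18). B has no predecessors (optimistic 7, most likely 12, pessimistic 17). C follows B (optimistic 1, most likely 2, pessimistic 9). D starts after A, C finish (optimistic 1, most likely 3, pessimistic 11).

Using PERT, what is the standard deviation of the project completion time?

2.71 hours

te_A = (8 + 4·13 + 18)/6 = 78/6 = 13; σ²_A = ((18−8)/6)² = 2.778
te_B = (7 + 4·12 + 17)/6 = 72/6 = 12; σ²_B = ((17−7)/6)² = 2.778
te_C = (1 + 4·2 + 9)/6 = 18/6 = 3; σ²_C = ((9−1)/6)² = 1.778
te_D = (1 + 4·3 + 11)/6 = 24/6 = 4; σ²_D = ((11−1)/6)² = 2.778

Forward pass:
ES_A = 0; EF_A = 13
ES_B = 0; EF_B = 12
ES_C = 12; EF_C = 12+3 = 15
ES_D = max(EF_A=13, EF_C=15) = 15; EF_D = 15+4 = 19
Expected project duration μ = 19 hours. Critical path: B → C → D.

Variance along critical path = 2.778 + 1.778 + 2.778 = 7.333
σ = √7.333 = 2.708 hours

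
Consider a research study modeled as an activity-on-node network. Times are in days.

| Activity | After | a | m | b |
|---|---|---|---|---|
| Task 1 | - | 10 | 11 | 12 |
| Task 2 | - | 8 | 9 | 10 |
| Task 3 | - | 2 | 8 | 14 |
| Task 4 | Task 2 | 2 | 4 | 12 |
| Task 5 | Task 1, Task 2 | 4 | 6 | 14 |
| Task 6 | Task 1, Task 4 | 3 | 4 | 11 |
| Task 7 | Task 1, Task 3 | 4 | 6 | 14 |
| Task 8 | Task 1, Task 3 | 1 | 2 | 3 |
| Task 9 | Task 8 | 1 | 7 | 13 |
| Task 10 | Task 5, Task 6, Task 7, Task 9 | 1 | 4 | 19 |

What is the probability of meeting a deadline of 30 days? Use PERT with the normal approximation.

0.864

te_Task 1 = (10 + 4·11 + 12)/6 = 66/6 = 11; σ²_Task 1 = ((12−10)/6)² = 0.111
te_Task 2 = (8 + 4·9 + 10)/6 = 54/6 = 9; σ²_Task 2 = ((10−8)/6)² = 0.111
te_Task 3 = (2 + 4·8 + 14)/6 = 48/6 = 8; σ²_Task 3 = ((14−2)/6)² = 4.000
te_Task 4 = (2 + 4·4 + 12)/6 = 30/6 = 5; σ²_Task 4 = ((12−2)/6)² = 2.778
te_Task 5 = (4 + 4·6 + 14)/6 = 42/6 = 7; σ²_Task 5 = ((14−4)/6)² = 2.778
te_Task 6 = (3 + 4·4 + 11)/6 = 30/6 = 5; σ²_Task 6 = ((11−3)/6)² = 1.778
te_Task 7 = (4 + 4·6 + 14)/6 = 42/6 = 7; σ²_Task 7 = ((14−4)/6)² = 2.778
te_Task 8 = (1 + 4·2 + 3)/6 = 12/6 = 2; σ²_Task 8 = ((3−1)/6)² = 0.111
te_Task 9 = (1 + 4·7 + 13)/6 = 42/6 = 7; σ²_Task 9 = ((13−1)/6)² = 4.000
te_Task 10 = (1 + 4·4 + 19)/6 = 36/6 = 6; σ²_Task 10 = ((19−1)/6)² = 9.000

Forward pass:
ES_Task 1 = 0; EF_Task 1 = 11
ES_Task 2 = 0; EF_Task 2 = 9
ES_Task 3 = 0; EF_Task 3 = 8
ES_Task 4 = 9; EF_Task 4 = 9+5 = 14
ES_Task 5 = max(EF_Task 1=11, EF_Task 2=9) = 11; EF_Task 5 = 11+7 = 18
ES_Task 6 = max(EF_Task 1=11, EF_Task 4=14) = 14; EF_Task 6 = 14+5 = 19
ES_Task 7 = max(EF_Task 1=11, EF_Task 3=8) = 11; EF_Task 7 = 11+7 = 18
ES_Task 8 = max(EF_Task 1=11, EF_Task 3=8) = 11; EF_Task 8 = 11+2 = 13
ES_Task 9 = 13; EF_Task 9 = 13+7 = 20
ES_Task 10 = max(EF_Task 5=18, EF_Task 6=19, EF_Task 7=18, EF_Task 9=20) = 20; EF_Task 10 = 20+6 = 26
Expected project duration μ = 26 days. Critical path: Task 1 → Task 8 → Task 9 → Task 10.

Variance along critical path = 0.111 + 0.111 + 4.000 + 9.000 = 13.222; σ = √13.222 = 3.636 days.
Z = (30 − 26) / 3.636 = 1.100
P(T ≤ 30) = Φ(1.100) ≈ 0.864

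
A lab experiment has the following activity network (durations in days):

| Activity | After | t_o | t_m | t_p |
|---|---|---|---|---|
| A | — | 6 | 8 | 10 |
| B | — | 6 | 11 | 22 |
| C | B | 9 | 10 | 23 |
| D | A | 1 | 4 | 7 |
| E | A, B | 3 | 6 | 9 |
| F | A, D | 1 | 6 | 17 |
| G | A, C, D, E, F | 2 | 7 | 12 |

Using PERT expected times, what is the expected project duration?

te_A = (6 + 4·8 + 10)/6 = 48/6 = 8
te_B = (6 + 4·11 + 22)/6 = 72/6 = 12
te_C = (9 + 4·10 + 23)/6 = 72/6 = 12
te_D = (1 + 4·4 + 7)/6 = 24/6 = 4
te_E = (3 + 4·6 + 9)/6 = 36/6 = 6
te_F = (1 + 4·6 + 17)/6 = 42/6 = 7
te_G = (2 + 4·7 + 12)/6 = 42/6 = 7

Forward pass:
ES_A = 0; EF_A = 8
ES_B = 0; EF_B = 12
ES_C = 12; EF_C = 12+12 = 24
ES_D = 8; EF_D = 8+4 = 12
ES_E = max(EF_A=8, EF_B=12) = 12; EF_E = 12+6 = 18
ES_F = max(EF_A=8, EF_D=12) = 12; EF_F = 12+7 = 19
ES_G = max(EF_A=8, EF_C=24, EF_D=12, EF_E=18, EF_F=19) = 24; EF_G = 24+7 = 31
Expected project duration μ = 31 days. Critical path: B → C → G.

31 days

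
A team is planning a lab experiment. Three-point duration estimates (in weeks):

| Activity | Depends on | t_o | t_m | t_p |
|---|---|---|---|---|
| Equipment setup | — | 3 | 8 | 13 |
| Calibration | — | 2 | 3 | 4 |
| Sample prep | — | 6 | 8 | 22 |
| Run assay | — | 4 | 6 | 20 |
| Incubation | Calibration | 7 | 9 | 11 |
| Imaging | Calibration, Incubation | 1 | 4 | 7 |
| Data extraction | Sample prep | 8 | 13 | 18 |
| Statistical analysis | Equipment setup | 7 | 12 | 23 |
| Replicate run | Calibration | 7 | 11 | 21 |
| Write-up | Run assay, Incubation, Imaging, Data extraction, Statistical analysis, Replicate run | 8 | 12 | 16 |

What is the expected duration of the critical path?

35 weeks

te_Equipment setup = (3 + 4·8 + 13)/6 = 48/6 = 8
te_Calibration = (2 + 4·3 + 4)/6 = 18/6 = 3
te_Sample prep = (6 + 4·8 + 22)/6 = 60/6 = 10
te_Run assay = (4 + 4·6 + 20)/6 = 48/6 = 8
te_Incubation = (7 + 4·9 + 11)/6 = 54/6 = 9
te_Imaging = (1 + 4·4 + 7)/6 = 24/6 = 4
te_Data extraction = (8 + 4·13 + 18)/6 = 78/6 = 13
te_Statistical analysis = (7 + 4·12 + 23)/6 = 78/6 = 13
te_Replicate run = (7 + 4·11 + 21)/6 = 72/6 = 12
te_Write-up = (8 + 4·12 + 16)/6 = 72/6 = 12

Forward pass:
ES_Equipment setup = 0; EF_Equipment setup = 8
ES_Calibration = 0; EF_Calibration = 3
ES_Sample prep = 0; EF_Sample prep = 10
ES_Run assay = 0; EF_Run assay = 8
ES_Incubation = 3; EF_Incubation = 3+9 = 12
ES_Imaging = max(EF_Calibration=3, EF_Incubation=12) = 12; EF_Imaging = 12+4 = 16
ES_Data extraction = 10; EF_Data extraction = 10+13 = 23
ES_Statistical analysis = 8; EF_Statistical analysis = 8+13 = 21
ES_Replicate run = 3; EF_Replicate run = 3+12 = 15
ES_Write-up = max(EF_Run assay=8, EF_Incubation=12, EF_Imaging=16, EF_Data extraction=23, EF_Statistical analysis=21, EF_Replicate run=15) = 23; EF_Write-up = 23+12 = 35
Expected project duration μ = 35 weeks. Critical path: Sample prep → Data extraction → Write-up.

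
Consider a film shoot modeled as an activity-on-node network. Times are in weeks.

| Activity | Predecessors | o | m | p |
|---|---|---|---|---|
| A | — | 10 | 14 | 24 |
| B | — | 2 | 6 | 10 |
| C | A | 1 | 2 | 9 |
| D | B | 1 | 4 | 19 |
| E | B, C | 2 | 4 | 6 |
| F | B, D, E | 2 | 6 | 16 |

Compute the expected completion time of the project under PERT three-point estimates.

te_A = (10 + 4·14 + 24)/6 = 90/6 = 15
te_B = (2 + 4·6 + 10)/6 = 36/6 = 6
te_C = (1 + 4·2 + 9)/6 = 18/6 = 3
te_D = (1 + 4·4 + 19)/6 = 36/6 = 6
te_E = (2 + 4·4 + 6)/6 = 24/6 = 4
te_F = (2 + 4·6 + 16)/6 = 42/6 = 7

Forward pass:
ES_A = 0; EF_A = 15
ES_B = 0; EF_B = 6
ES_C = 15; EF_C = 15+3 = 18
ES_D = 6; EF_D = 6+6 = 12
ES_E = max(EF_B=6, EF_C=18) = 18; EF_E = 18+4 = 22
ES_F = max(EF_B=6, EF_D=12, EF_E=22) = 22; EF_F = 22+7 = 29
Expected project duration μ = 29 weeks. Critical path: A → C → E → F.

29 weeks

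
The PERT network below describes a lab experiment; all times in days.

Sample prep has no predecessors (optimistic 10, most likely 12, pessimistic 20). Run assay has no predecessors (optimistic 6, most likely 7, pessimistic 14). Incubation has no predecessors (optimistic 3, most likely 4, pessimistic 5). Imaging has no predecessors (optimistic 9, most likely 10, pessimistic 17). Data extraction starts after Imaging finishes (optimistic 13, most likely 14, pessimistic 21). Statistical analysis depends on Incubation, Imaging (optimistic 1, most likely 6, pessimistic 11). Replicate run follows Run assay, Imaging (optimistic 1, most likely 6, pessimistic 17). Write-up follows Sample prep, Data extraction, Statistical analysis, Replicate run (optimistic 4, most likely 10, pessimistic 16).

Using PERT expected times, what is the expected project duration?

te_Sample prep = (10 + 4·12 + 20)/6 = 78/6 = 13
te_Run assay = (6 + 4·7 + 14)/6 = 48/6 = 8
te_Incubation = (3 + 4·4 + 5)/6 = 24/6 = 4
te_Imaging = (9 + 4·10 + 17)/6 = 66/6 = 11
te_Data extraction = (13 + 4·14 + 21)/6 = 90/6 = 15
te_Statistical analysis = (1 + 4·6 + 11)/6 = 36/6 = 6
te_Replicate run = (1 + 4·6 + 17)/6 = 42/6 = 7
te_Write-up = (4 + 4·10 + 16)/6 = 60/6 = 10

Forward pass:
ES_Sample prep = 0; EF_Sample prep = 13
ES_Run assay = 0; EF_Run assay = 8
ES_Incubation = 0; EF_Incubation = 4
ES_Imaging = 0; EF_Imaging = 11
ES_Data extraction = 11; EF_Data extraction = 11+15 = 26
ES_Statistical analysis = max(EF_Incubation=4, EF_Imaging=11) = 11; EF_Statistical analysis = 11+6 = 17
ES_Replicate run = max(EF_Run assay=8, EF_Imaging=11) = 11; EF_Replicate run = 11+7 = 18
ES_Write-up = max(EF_Sample prep=13, EF_Data extraction=26, EF_Statistical analysis=17, EF_Replicate run=18) = 26; EF_Write-up = 26+10 = 36
Expected project duration μ = 36 days. Critical path: Imaging → Data extraction → Write-up.

36 days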